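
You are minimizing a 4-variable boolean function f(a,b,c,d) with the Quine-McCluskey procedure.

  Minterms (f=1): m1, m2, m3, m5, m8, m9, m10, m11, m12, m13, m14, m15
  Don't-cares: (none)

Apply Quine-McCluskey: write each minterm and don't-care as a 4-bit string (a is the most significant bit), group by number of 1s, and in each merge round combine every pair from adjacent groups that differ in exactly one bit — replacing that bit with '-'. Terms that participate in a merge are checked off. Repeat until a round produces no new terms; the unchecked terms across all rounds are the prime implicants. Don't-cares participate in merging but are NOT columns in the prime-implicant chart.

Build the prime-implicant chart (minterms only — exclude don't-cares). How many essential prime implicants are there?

3

Round 0: 0001✓ 0010✓ 0011✓ 0101✓ 1000✓ 1001✓ 1010✓ 1011✓ 1100✓ 1101✓ 1110✓ 1111✓
Round 1: -001✓ -010✓ -011✓ -101✓ 0-01✓ 00-1✓ 001-✓ 1-00✓ 1-01✓ 1-10✓ 1-11✓ 10-0✓ 10-1✓ 100-✓ 101-✓ 11-0✓ 11-1✓ 110-✓ 111-✓
Round 2: --01 -0-1 -01- 1--0✓ 1--1✓ 1-0-✓ 1-1-✓ 10--✓ 11--✓
Round 3: 1---
PIs = {--01, -0-1, -01-, 1---}
Coverage chart:
  m1: --01,-0-1
  m2: -01- ←essential
  m3: -0-1,-01-
  m5: --01 ←essential
  m8: 1--- ←essential
  m9: --01,-0-1,1---
  m10: -01-,1---
  m11: -0-1,-01-,1---
  m12: 1--- ←essential
  m13: --01,1---
  m14: 1--- ←essential
  m15: 1--- ←essential
Essential: --01, -01-, 1---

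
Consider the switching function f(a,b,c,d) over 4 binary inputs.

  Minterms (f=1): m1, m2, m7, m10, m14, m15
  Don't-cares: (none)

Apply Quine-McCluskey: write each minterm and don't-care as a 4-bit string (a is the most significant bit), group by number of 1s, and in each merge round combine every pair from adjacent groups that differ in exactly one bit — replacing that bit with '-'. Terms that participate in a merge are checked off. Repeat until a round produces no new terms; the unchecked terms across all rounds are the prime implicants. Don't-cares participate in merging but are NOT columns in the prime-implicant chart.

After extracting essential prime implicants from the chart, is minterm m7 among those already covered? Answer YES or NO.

size-2^0 implicants → 0001  0010(✓)  0111(✓)  1010(✓)  1110(✓)  1111(✓)
size-2^1 implicants → -010  -111  1-10  111-
Unchecked terms (primes): -010, -111, 0001, 1-10, 111-
Minterm coverage:
  m1 ⊆ 0001 [E]
  m2 ⊆ -010 [E]
  m7 ⊆ -111 [E]
  m10 ⊆ -010,1-10
  m14 ⊆ 1-10,111-
  m15 ⊆ -111,111-
E = {-010, -111, 0001}

YES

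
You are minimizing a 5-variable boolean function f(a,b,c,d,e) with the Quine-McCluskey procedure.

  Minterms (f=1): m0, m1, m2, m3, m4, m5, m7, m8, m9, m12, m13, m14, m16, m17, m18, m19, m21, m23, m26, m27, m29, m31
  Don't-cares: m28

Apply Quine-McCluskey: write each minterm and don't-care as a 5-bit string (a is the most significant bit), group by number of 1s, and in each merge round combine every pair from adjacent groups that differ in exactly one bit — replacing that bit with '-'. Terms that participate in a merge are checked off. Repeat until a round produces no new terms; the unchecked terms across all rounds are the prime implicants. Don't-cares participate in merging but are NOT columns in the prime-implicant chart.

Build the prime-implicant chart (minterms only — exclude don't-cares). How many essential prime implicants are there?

Round 0: 00000✓ 00001✓ 00010✓ 00011✓ 00100✓ 00101✓ 00111✓ 01000✓ 01001✓ 01100✓ 01101✓ 01110✓ 10000✓ 10001✓ 10010✓ 10011✓ 10101✓ 10111✓ 11010✓ 11011✓ 11100✓ 11101✓ 11111✓
Round 1: -0000✓ -0001✓ -0010✓ -0011✓ -0101✓ -0111✓ -1100✓ -1101✓ 0-000✓ 0-001✓ 0-100✓ 0-101✓ 00-00✓ 00-01✓ 00-11✓ 000-0✓ 000-1✓ 0000-✓ 0001-✓ 001-1✓ 0010-✓ 01-00✓ 01-01✓ 0100-✓ 011-0 0110-✓ 1-010✓ 1-011✓ 1-101✓ 1-111✓ 10-01✓ 10-11✓ 100-0✓ 100-1✓ 1000-✓ 1001-✓ 101-1✓ 11-11✓ 1101-✓ 111-1✓ 1110-✓
Round 2: --101 -0-01✓ -0-11✓ -00-0✓ -00-1✓ -000-✓ -001-✓ -01-1✓ -110- 0--00✓ 0--01✓ 0-00-✓ 0-10-✓ 00--1✓ 00-0-✓ 000--✓ 01-0-✓ 1--11 1-01- 1-1-1 10--1✓ 100--✓
Round 3: -0--1 -00-- 0--0-
PIs = {--101, -0--1, -00--, -110-, 0--0-, 011-0, 1--11, 1-01-, 1-1-1}
Coverage chart:
  m0: -00--,0--0-
  m1: -0--1,-00--,0--0-
  m2: -00-- ←essential
  m3: -0--1,-00--
  m4: 0--0- ←essential
  m5: --101,-0--1,0--0-
  m7: -0--1 ←essential
  m8: 0--0- ←essential
  m9: 0--0- ←essential
  m12: -110-,0--0-,011-0
  m13: --101,-110-,0--0-
  m14: 011-0 ←essential
  m16: -00-- ←essential
  m17: -0--1,-00--
  m18: -00--,1-01-
  m19: -0--1,-00--,1--11,1-01-
  m21: --101,-0--1,1-1-1
  m23: -0--1,1--11,1-1-1
  m26: 1-01- ←essential
  m27: 1--11,1-01-
  m29: --101,-110-,1-1-1
  m31: 1--11,1-1-1
Essential: -0--1, -00--, 0--0-, 011-0, 1-01-

5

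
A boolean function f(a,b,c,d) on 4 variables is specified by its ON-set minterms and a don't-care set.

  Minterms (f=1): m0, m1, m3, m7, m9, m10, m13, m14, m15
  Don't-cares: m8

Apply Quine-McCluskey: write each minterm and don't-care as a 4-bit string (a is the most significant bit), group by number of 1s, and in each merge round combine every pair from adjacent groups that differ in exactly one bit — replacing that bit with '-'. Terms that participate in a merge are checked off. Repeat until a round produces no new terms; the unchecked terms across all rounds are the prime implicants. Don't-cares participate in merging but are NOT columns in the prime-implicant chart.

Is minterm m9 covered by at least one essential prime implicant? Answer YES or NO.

YES

size-2^0 implicants → 0000(✓)  0001(✓)  0011(✓)  0111(✓)  1000(✓)  1001(✓)  1010(✓)  1101(✓)  1110(✓)  1111(✓)
size-2^1 implicants → -000(✓)  -001(✓)  -111  0-11  00-1  000-(✓)  1-01  1-10  10-0  100-(✓)  11-1  111-
size-2^2 implicants → -00-
Unchecked terms (primes): -00-, -111, 0-11, 00-1, 1-01, 1-10, 10-0, 11-1, 111-
Minterm coverage:
  m0 ⊆ -00- [E]
  m1 ⊆ -00-,00-1
  m3 ⊆ 0-11,00-1
  m7 ⊆ -111,0-11
  m9 ⊆ -00-,1-01
  m10 ⊆ 1-10,10-0
  m13 ⊆ 1-01,11-1
  m14 ⊆ 1-10,111-
  m15 ⊆ -111,11-1,111-
E = {-00-}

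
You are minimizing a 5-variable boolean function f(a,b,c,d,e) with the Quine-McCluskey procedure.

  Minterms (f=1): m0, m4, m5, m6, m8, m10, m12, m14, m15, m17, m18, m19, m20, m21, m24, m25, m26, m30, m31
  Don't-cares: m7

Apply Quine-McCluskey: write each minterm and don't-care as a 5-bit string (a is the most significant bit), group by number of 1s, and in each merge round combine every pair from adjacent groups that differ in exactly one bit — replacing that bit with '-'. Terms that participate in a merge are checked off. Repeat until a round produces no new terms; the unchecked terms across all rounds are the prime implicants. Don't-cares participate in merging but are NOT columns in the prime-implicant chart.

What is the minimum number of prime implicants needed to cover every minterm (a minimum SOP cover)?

7

[col 0] 00000*, 00100*, 00101*, 00110*, 00111*, 01000*, 01010*, 01100*, 01110*, 01111*, 10001*, 10010*, 10011*, 10100*, 10101*, 11000*, 11001*, 11010*, 11110*, 11111*
[col 1] -0100*, -0101*, -1000*, -1010*, -1110*, -1111*, 0-000*, 0-100*, 0-110*, 0-111*, 00-00*, 001-0*, 001-1*, 0010-*, 0011-*, 01-00*, 01-10*, 010-0*, 011-0*, 0111-*, 1-001, 1-010, 10-01, 100-1, 1001-, 1010-*, 11-10*, 110-0*, 1100-, 1111-*
[col 2] -010-, -1-10, -10-0, -111-, 0--00, 0-1-0, 0-11-, 001--, 01--0
Prime implicants: -010-, -1-10, -10-0, -111-, 0--00, 0-1-0, 0-11-, 001--, 01--0, 1-001, 1-010, 10-01, 100-1, 1001-, 1100-
PI chart (minterm → PIs covering it):
  0 | 0--00  (sole → essential)
  4 | -010-,0--00,0-1-0,001--
  5 | -010-,001--
  6 | 0-1-0,0-11-,001--
  8 | -10-0,0--00,01--0
  10 | -1-10,-10-0,01--0
  12 | 0--00,0-1-0,01--0
  14 | -1-10,-111-,0-1-0,0-11-,01--0
  15 | -111-,0-11-
  17 | 1-001,10-01,100-1
  18 | 1-010,1001-
  19 | 100-1,1001-
  20 | -010-  (sole → essential)
  21 | -010-,10-01
  24 | -10-0,1100-
  25 | 1-001,1100-
  26 | -1-10,-10-0,1-010
  30 | -1-10,-111-
  31 | -111-  (sole → essential)
Essential prime implicants: -010-, -111-, 0--00
Petrick residual → -10-0, 0-1-0, 1-001, 1001-
Minimum SOP uses 7 PIs: b'cd' + bc'e' + bcd + a'd'e' + a'ce' + ac'd'e + ab'c'd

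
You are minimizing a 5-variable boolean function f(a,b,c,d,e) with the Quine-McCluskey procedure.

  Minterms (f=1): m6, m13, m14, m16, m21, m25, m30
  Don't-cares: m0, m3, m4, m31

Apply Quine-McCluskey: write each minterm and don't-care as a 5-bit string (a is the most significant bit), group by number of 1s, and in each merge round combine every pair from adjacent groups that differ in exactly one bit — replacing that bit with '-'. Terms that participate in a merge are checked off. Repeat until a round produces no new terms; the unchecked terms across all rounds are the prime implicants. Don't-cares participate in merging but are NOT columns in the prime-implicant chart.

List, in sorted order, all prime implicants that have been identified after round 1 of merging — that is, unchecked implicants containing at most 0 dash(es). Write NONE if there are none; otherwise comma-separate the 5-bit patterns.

size-2^0 implicants → 00000(✓)  00011  00100(✓)  00110(✓)  01101  01110(✓)  10000(✓)  10101  11001  11110(✓)  11111(✓)
size-2^1 implicants → -0000  -1110  0-110  00-00  001-0  1111-
Unchecked terms (primes): -0000, -1110, 0-110, 00-00, 00011, 001-0, 01101, 10101, 11001, 1111-

00011, 01101, 10101, 11001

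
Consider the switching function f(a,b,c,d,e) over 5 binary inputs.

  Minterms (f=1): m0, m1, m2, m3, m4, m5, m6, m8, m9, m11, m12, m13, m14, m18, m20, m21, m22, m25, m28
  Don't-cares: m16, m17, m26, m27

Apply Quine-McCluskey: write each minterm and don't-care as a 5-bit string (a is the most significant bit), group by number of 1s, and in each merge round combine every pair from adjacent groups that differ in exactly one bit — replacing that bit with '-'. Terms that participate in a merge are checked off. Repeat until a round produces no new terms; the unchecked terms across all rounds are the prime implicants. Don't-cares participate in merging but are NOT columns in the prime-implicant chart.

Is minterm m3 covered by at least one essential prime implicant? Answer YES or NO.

size-2^0 implicants → 00000(✓)  00001(✓)  00010(✓)  00011(✓)  00100(✓)  00101(✓)  00110(✓)  01000(✓)  01001(✓)  01011(✓)  01100(✓)  01101(✓)  01110(✓)  10000(✓)  10001(✓)  10010(✓)  10100(✓)  10101(✓)  10110(✓)  11001(✓)  11010(✓)  11011(✓)  11100(✓)
size-2^1 implicants → -0000(✓)  -0001(✓)  -0010(✓)  -0100(✓)  -0101(✓)  -0110(✓)  -1001(✓)  -1011(✓)  -1100(✓)  0-000(✓)  0-001(✓)  0-011(✓)  0-100(✓)  0-101(✓)  0-110(✓)  00-00(✓)  00-01(✓)  00-10(✓)  000-0(✓)  000-1(✓)  0000-(✓)  0001-(✓)  001-0(✓)  0010-(✓)  01-00(✓)  01-01(✓)  010-1(✓)  0100-(✓)  011-0(✓)  0110-(✓)  1-001(✓)  1-010  1-100(✓)  10-00(✓)  10-01(✓)  10-10(✓)  100-0(✓)  1000-(✓)  101-0(✓)  1010-(✓)  110-1(✓)  1101-
size-2^2 implicants → --001  --100  -0-00(✓)  -0-01(✓)  -0-10(✓)  -00-0(✓)  -000-(✓)  -01-0(✓)  -010-(✓)  -10-1  0--00(✓)  0--01(✓)  0-0-1  0-00-(✓)  0-1-0  0-10-(✓)  00--0(✓)  00-0-(✓)  000--  01-0-(✓)  10--0(✓)  10-0-(✓)
size-2^3 implicants → -0--0  -0-0-  0--0-
Unchecked terms (primes): --001, --100, -0--0, -0-0-, -10-1, 0--0-, 0-0-1, 0-1-0, 000--, 1-010, 1101-
Minterm coverage:
  m0 ⊆ -0--0,-0-0-,0--0-,000--
  m1 ⊆ --001,-0-0-,0--0-,0-0-1,000--
  m2 ⊆ -0--0,000--
  m3 ⊆ 0-0-1,000--
  m4 ⊆ --100,-0--0,-0-0-,0--0-,0-1-0
  m5 ⊆ -0-0-,0--0-
  m6 ⊆ -0--0,0-1-0
  m8 ⊆ 0--0- [E]
  m9 ⊆ --001,-10-1,0--0-,0-0-1
  m11 ⊆ -10-1,0-0-1
  m12 ⊆ --100,0--0-,0-1-0
  m13 ⊆ 0--0- [E]
  m14 ⊆ 0-1-0 [E]
  m18 ⊆ -0--0,1-010
  m20 ⊆ --100,-0--0,-0-0-
  m21 ⊆ -0-0- [E]
  m22 ⊆ -0--0 [E]
  m25 ⊆ --001,-10-1
  m28 ⊆ --100 [E]
E = {--100, -0--0, -0-0-, 0--0-, 0-1-0}

NO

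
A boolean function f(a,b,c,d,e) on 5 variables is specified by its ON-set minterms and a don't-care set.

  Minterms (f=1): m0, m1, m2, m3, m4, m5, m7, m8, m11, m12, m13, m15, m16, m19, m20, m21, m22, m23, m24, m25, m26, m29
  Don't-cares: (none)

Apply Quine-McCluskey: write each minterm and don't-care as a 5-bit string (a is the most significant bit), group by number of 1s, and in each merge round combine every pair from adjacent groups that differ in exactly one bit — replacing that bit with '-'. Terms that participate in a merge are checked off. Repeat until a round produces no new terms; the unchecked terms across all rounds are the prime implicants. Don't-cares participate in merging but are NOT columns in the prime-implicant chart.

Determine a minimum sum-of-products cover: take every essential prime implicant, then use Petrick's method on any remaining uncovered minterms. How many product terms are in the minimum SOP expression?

size-2^0 implicants → 00000(✓)  00001(✓)  00010(✓)  00011(✓)  00100(✓)  00101(✓)  00111(✓)  01000(✓)  01011(✓)  01100(✓)  01101(✓)  01111(✓)  10000(✓)  10011(✓)  10100(✓)  10101(✓)  10110(✓)  10111(✓)  11000(✓)  11001(✓)  11010(✓)  11101(✓)
size-2^1 implicants → -0000(✓)  -0011(✓)  -0100(✓)  -0101(✓)  -0111(✓)  -1000(✓)  -1101(✓)  0-000(✓)  0-011(✓)  0-100(✓)  0-101(✓)  0-111(✓)  00-00(✓)  00-01(✓)  00-11(✓)  000-0(✓)  000-1(✓)  0000-(✓)  0001-(✓)  001-1(✓)  0010-(✓)  01-00(✓)  01-11(✓)  011-1(✓)  0110-(✓)  1-000(✓)  1-101(✓)  10-00(✓)  10-11(✓)  101-0(✓)  101-1(✓)  1010-(✓)  1011-(✓)  11-01  110-0  1100-
size-2^2 implicants → --000  --101  -0-00  -0-11  -01-1  -010-  0--00  0--11  0-1-1  0-10-  00--1  00-0-  000--  101--
Unchecked terms (primes): --000, --101, -0-00, -0-11, -01-1, -010-, 0--00, 0--11, 0-1-1, 0-10-, 00--1, 00-0-, 000--, 101--, 11-01, 110-0, 1100-
Minterm coverage:
  m0 ⊆ --000,-0-00,0--00,00-0-,000--
  m1 ⊆ 00--1,00-0-,000--
  m2 ⊆ 000-- [E]
  m3 ⊆ -0-11,0--11,00--1,000--
  m4 ⊆ -0-00,-010-,0--00,0-10-,00-0-
  m5 ⊆ --101,-01-1,-010-,0-1-1,0-10-,00--1,00-0-
  m7 ⊆ -0-11,-01-1,0--11,0-1-1,00--1
  m8 ⊆ --000,0--00
  m11 ⊆ 0--11 [E]
  m12 ⊆ 0--00,0-10-
  m13 ⊆ --101,0-1-1,0-10-
  m15 ⊆ 0--11,0-1-1
  m16 ⊆ --000,-0-00
  m19 ⊆ -0-11 [E]
  m20 ⊆ -0-00,-010-,101--
  m21 ⊆ --101,-01-1,-010-,101--
  m22 ⊆ 101-- [E]
  m23 ⊆ -0-11,-01-1,101--
  m24 ⊆ --000,110-0,1100-
  m25 ⊆ 11-01,1100-
  m26 ⊆ 110-0 [E]
  m29 ⊆ --101,11-01
E = {-0-11, 0--11, 000--, 101--, 110-0}
Petrick residual → --000, 0-10-, 11-01
Cover = c'd'e' + b'de + a'de + a'cd' + a'b'c' + ab'c + abd'e + abc'e'  |cover|=8

8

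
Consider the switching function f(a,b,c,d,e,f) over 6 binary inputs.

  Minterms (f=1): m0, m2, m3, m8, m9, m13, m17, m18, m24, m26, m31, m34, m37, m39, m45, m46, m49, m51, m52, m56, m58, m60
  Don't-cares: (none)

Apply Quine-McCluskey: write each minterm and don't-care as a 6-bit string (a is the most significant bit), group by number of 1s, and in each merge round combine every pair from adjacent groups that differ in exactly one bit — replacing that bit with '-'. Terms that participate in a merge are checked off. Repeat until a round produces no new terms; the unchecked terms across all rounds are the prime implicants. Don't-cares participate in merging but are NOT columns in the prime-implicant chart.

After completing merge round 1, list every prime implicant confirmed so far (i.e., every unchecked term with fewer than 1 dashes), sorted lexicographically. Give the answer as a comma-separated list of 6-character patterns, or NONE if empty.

Round 0: 000000✓ 000010✓ 000011✓ 001000✓ 001001✓ 001101✓ 010001✓ 010010✓ 011000✓ 011010✓ 011111 100010✓ 100101✓ 100111✓ 101101✓ 101110 110001✓ 110011✓ 110100✓ 111000✓ 111010✓ 111100✓
Round 1: -00010 -01101 -10001 -11000✓ -11010✓ 0-0010 0-1000 00-000 0000-0 00001- 001-01 00100- 01-010 0110-0✓ 10-101 1001-1 11-100 1100-1 111-00 1110-0✓
Round 2: -110-0
PIs = {-00010, -01101, -10001, -110-0, 0-0010, 0-1000, 00-000, 0000-0, 00001-, 001-01, 00100-, 01-010, 011111, 10-101, 1001-1, 101110, 11-100, 1100-1, 111-00}

011111, 101110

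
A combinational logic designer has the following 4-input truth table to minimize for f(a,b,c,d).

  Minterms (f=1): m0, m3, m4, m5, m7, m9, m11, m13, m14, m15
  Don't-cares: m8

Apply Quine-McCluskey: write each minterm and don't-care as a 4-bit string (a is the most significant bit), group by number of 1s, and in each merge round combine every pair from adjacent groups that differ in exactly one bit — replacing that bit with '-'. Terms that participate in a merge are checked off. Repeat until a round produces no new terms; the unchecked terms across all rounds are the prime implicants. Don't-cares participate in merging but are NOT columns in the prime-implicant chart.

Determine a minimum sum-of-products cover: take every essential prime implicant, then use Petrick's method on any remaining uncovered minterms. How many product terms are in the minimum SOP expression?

[col 0] 0000*, 0011*, 0100*, 0101*, 0111*, 1000*, 1001*, 1011*, 1101*, 1110*, 1111*
[col 1] -000, -011*, -101*, -111*, 0-00, 0-11*, 01-1*, 010-, 1-01*, 1-11*, 10-1*, 100-, 11-1*, 111-
[col 2] --11, -1-1, 1--1
Prime implicants: --11, -000, -1-1, 0-00, 010-, 1--1, 100-, 111-
PI chart (minterm → PIs covering it):
  0 | -000,0-00
  3 | --11  (sole → essential)
  4 | 0-00,010-
  5 | -1-1,010-
  7 | --11,-1-1
  9 | 1--1,100-
  11 | --11,1--1
  13 | -1-1,1--1
  14 | 111-  (sole → essential)
  15 | --11,-1-1,1--1,111-
Essential prime implicants: --11, 111-
Petrick residual → -000, 010-, 1--1
Minimum SOP uses 5 PIs: cd + b'c'd' + a'bc' + ad + abc

5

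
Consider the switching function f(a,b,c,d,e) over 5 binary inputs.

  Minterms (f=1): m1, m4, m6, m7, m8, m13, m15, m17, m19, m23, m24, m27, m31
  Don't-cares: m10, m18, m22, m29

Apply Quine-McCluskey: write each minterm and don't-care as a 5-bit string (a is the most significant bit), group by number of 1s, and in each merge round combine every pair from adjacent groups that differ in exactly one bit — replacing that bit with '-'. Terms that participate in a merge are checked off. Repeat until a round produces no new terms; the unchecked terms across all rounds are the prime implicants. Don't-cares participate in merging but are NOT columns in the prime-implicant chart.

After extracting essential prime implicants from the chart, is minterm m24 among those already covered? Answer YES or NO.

Round 0: 00001✓ 00100✓ 00110✓ 00111✓ 01000✓ 01010✓ 01101✓ 01111✓ 10001✓ 10010✓ 10011✓ 10110✓ 10111✓ 11000✓ 11011✓ 11101✓ 11111✓
Round 1: -0001 -0110✓ -0111✓ -1000 -1101✓ -1111✓ 0-111✓ 001-0 0011-✓ 010-0 011-1✓ 1-011✓ 1-111✓ 10-10✓ 10-11✓ 100-1 1001-✓ 1011-✓ 11-11✓ 111-1✓
Round 2: --111 -011- -11-1 1--11 10-1-
PIs = {--111, -0001, -011-, -1000, -11-1, 001-0, 010-0, 1--11, 10-1-, 100-1}
Coverage chart:
  m1: -0001 ←essential
  m4: 001-0 ←essential
  m6: -011-,001-0
  m7: --111,-011-
  m8: -1000,010-0
  m13: -11-1 ←essential
  m15: --111,-11-1
  m17: -0001,100-1
  m19: 1--11,10-1-,100-1
  m23: --111,-011-,1--11,10-1-
  m24: -1000 ←essential
  m27: 1--11 ←essential
  m31: --111,-11-1,1--11
Essential: -0001, -1000, -11-1, 001-0, 1--11

YES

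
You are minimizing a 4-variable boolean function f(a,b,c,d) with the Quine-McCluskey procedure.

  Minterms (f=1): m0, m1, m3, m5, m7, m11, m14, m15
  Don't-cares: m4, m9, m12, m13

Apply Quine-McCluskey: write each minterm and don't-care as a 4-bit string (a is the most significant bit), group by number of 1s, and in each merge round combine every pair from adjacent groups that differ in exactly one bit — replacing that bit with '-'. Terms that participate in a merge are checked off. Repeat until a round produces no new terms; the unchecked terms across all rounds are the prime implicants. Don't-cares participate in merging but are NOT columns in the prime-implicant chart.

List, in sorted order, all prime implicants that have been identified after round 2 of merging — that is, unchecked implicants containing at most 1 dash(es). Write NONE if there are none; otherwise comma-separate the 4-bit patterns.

NONE

size-2^0 implicants → 0000(✓)  0001(✓)  0011(✓)  0100(✓)  0101(✓)  0111(✓)  1001(✓)  1011(✓)  1100(✓)  1101(✓)  1110(✓)  1111(✓)
size-2^1 implicants → -001(✓)  -011(✓)  -100(✓)  -101(✓)  -111(✓)  0-00(✓)  0-01(✓)  0-11(✓)  00-1(✓)  000-(✓)  01-1(✓)  010-(✓)  1-01(✓)  1-11(✓)  10-1(✓)  11-0(✓)  11-1(✓)  110-(✓)  111-(✓)
size-2^2 implicants → --01(✓)  --11(✓)  -0-1(✓)  -1-1(✓)  -10-  0--1(✓)  0-0-  1--1(✓)  11--
size-2^3 implicants → ---1
Unchecked terms (primes): ---1, -10-, 0-0-, 11--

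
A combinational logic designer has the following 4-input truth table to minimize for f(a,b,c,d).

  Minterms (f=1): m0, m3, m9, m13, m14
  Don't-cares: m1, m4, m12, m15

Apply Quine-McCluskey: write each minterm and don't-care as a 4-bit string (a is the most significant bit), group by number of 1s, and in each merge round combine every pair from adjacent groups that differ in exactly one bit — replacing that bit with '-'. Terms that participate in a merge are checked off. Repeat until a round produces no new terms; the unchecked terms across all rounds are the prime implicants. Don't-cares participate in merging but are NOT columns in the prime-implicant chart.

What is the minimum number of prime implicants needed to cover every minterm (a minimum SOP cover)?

4

size-2^0 implicants → 0000(✓)  0001(✓)  0011(✓)  0100(✓)  1001(✓)  1100(✓)  1101(✓)  1110(✓)  1111(✓)
size-2^1 implicants → -001  -100  0-00  00-1  000-  1-01  11-0(✓)  11-1(✓)  110-(✓)  111-(✓)
size-2^2 implicants → 11--
Unchecked terms (primes): -001, -100, 0-00, 00-1, 000-, 1-01, 11--
Minterm coverage:
  m0 ⊆ 0-00,000-
  m3 ⊆ 00-1 [E]
  m9 ⊆ -001,1-01
  m13 ⊆ 1-01,11--
  m14 ⊆ 11-- [E]
E = {00-1, 11--}
Petrick residual → -001, 0-00
Cover = b'c'd + a'c'd' + a'b'd + ab  |cover|=4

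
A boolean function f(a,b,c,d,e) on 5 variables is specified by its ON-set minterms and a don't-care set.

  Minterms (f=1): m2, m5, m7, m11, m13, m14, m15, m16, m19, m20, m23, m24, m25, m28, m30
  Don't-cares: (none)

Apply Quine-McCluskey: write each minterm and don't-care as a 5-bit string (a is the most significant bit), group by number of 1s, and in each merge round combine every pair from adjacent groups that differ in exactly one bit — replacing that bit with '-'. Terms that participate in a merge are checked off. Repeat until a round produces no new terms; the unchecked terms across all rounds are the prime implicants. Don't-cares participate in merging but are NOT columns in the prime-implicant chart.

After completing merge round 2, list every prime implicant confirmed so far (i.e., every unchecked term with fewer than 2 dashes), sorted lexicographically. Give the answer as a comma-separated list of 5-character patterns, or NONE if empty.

Round 0: 00010 00101✓ 00111✓ 01011✓ 01101✓ 01110✓ 01111✓ 10000✓ 10011✓ 10100✓ 10111✓ 11000✓ 11001✓ 11100✓ 11110✓
Round 1: -0111 -1110 0-101✓ 0-111✓ 001-1✓ 01-11 011-1✓ 0111- 1-000✓ 1-100✓ 10-00✓ 10-11 11-00✓ 1100- 111-0
Round 2: 0-1-1 1--00
PIs = {-0111, -1110, 0-1-1, 00010, 01-11, 0111-, 1--00, 10-11, 1100-, 111-0}

-0111, -1110, 00010, 01-11, 0111-, 10-11, 1100-, 111-0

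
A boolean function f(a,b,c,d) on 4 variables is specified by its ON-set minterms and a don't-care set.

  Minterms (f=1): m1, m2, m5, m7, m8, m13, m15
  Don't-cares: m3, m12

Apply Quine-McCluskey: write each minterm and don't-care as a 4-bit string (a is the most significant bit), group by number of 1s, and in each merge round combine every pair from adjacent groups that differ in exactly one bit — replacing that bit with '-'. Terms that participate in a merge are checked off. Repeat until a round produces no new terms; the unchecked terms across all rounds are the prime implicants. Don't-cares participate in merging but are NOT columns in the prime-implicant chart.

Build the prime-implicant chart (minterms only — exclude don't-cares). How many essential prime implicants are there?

4

size-2^0 implicants → 0001(✓)  0010(✓)  0011(✓)  0101(✓)  0111(✓)  1000(✓)  1100(✓)  1101(✓)  1111(✓)
size-2^1 implicants → -101(✓)  -111(✓)  0-01(✓)  0-11(✓)  00-1(✓)  001-  01-1(✓)  1-00  11-1(✓)  110-
size-2^2 implicants → -1-1  0--1
Unchecked terms (primes): -1-1, 0--1, 001-, 1-00, 110-
Minterm coverage:
  m1 ⊆ 0--1 [E]
  m2 ⊆ 001- [E]
  m5 ⊆ -1-1,0--1
  m7 ⊆ -1-1,0--1
  m8 ⊆ 1-00 [E]
  m13 ⊆ -1-1,110-
  m15 ⊆ -1-1 [E]
E = {-1-1, 0--1, 001-, 1-00}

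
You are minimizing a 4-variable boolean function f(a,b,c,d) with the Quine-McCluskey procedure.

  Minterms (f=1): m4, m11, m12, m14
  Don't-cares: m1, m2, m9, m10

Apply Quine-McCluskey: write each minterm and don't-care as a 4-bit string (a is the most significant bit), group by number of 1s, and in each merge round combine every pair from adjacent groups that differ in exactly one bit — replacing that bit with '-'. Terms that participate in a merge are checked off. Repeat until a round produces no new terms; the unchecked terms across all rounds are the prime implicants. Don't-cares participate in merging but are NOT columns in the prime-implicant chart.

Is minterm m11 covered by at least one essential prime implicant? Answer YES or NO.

[col 0] 0001*, 0010*, 0100*, 1001*, 1010*, 1011*, 1100*, 1110*
[col 1] -001, -010, -100, 1-10, 10-1, 101-, 11-0
Prime implicants: -001, -010, -100, 1-10, 10-1, 101-, 11-0
PI chart (minterm → PIs covering it):
  4 | -100  (sole → essential)
  11 | 10-1,101-
  12 | -100,11-0
  14 | 1-10,11-0
Essential prime implicants: -100

NO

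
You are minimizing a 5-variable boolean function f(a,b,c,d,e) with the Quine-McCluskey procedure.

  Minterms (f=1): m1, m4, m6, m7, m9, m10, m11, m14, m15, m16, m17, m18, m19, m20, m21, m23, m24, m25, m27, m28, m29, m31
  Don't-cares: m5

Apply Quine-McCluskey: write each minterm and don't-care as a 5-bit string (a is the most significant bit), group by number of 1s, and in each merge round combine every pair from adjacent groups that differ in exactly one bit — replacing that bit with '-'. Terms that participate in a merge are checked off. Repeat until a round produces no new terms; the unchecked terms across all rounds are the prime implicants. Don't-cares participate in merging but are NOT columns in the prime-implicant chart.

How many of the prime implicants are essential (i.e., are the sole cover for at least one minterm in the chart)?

[col 0] 00001*, 00100*, 00101*, 00110*, 00111*, 01001*, 01010*, 01011*, 01110*, 01111*, 10000*, 10001*, 10010*, 10011*, 10100*, 10101*, 10111*, 11000*, 11001*, 11011*, 11100*, 11101*, 11111*
[col 1] -0001*, -0100*, -0101*, -0111*, -1001*, -1011*, -1111*, 0-001*, 0-110*, 0-111*, 00-01*, 001-0*, 001-1*, 0010-*, 0011-*, 01-10*, 01-11*, 010-1*, 0101-*, 0111-*, 1-000*, 1-001*, 1-011*, 1-100*, 1-101*, 1-111*, 10-00*, 10-01*, 10-11*, 100-0*, 100-1*, 1000-*, 1001-*, 101-1*, 1010-*, 11-00*, 11-01*, 11-11*, 110-1*, 1100-*, 111-1*, 1110-*
[col 2] --001, --111, -0-01, -01-1, -010-, -1-11, -10-1, 0-11-, 001--, 01-1-, 1--00*, 1--01*, 1--11*, 1-0-1*, 1-00-*, 1-1-1*, 1-10-*, 10--1*, 10-0-*, 100--, 11--1*, 11-0-*
[col 3] 1---1, 1--0-
Prime implicants: --001, --111, -0-01, -01-1, -010-, -1-11, -10-1, 0-11-, 001--, 01-1-, 1---1, 1--0-, 100--
PI chart (minterm → PIs covering it):
  1 | --001,-0-01
  4 | -010-,001--
  6 | 0-11-,001--
  7 | --111,-01-1,0-11-,001--
  9 | --001,-10-1
  10 | 01-1-  (sole → essential)
  11 | -1-11,-10-1,01-1-
  14 | 0-11-,01-1-
  15 | --111,-1-11,0-11-,01-1-
  16 | 1--0-,100--
  17 | --001,-0-01,1---1,1--0-,100--
  18 | 100--  (sole → essential)
  19 | 1---1,100--
  20 | -010-,1--0-
  21 | -0-01,-01-1,-010-,1---1,1--0-
  23 | --111,-01-1,1---1
  24 | 1--0-  (sole → essential)
  25 | --001,-10-1,1---1,1--0-
  27 | -1-11,-10-1,1---1
  28 | 1--0-  (sole → essential)
  29 | 1---1,1--0-
  31 | --111,-1-11,1---1
Essential prime implicants: 01-1-, 1--0-, 100--

3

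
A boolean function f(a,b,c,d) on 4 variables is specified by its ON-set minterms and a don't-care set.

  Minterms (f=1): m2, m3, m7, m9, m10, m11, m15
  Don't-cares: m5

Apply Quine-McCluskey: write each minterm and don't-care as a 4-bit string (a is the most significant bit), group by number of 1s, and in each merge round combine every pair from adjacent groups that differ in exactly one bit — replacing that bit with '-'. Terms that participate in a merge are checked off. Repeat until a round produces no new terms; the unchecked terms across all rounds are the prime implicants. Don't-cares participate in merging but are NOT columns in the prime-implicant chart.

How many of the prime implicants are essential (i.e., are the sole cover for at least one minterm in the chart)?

Round 0: 0010✓ 0011✓ 0101✓ 0111✓ 1001✓ 1010✓ 1011✓ 1111✓
Round 1: -010✓ -011✓ -111✓ 0-11✓ 001-✓ 01-1 1-11✓ 10-1 101-✓
Round 2: --11 -01-
PIs = {--11, -01-, 01-1, 10-1}
Coverage chart:
  m2: -01- ←essential
  m3: --11,-01-
  m7: --11,01-1
  m9: 10-1 ←essential
  m10: -01- ←essential
  m11: --11,-01-,10-1
  m15: --11 ←essential
Essential: --11, -01-, 10-1

3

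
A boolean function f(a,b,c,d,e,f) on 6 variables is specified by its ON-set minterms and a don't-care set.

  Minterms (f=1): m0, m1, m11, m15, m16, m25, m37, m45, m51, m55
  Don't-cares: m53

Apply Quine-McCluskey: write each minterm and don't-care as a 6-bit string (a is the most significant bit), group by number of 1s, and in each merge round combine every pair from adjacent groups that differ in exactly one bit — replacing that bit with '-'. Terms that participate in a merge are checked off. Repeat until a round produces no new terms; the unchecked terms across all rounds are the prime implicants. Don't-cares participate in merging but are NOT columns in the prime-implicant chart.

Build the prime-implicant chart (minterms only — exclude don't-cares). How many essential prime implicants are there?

Round 0: 000000✓ 000001✓ 001011✓ 001111✓ 010000✓ 011001 100101✓ 101101✓ 110011✓ 110101✓ 110111✓
Round 1: 0-0000 00000- 001-11 1-0101 10-101 110-11 1101-1
PIs = {0-0000, 00000-, 001-11, 011001, 1-0101, 10-101, 110-11, 1101-1}
Coverage chart:
  m0: 0-0000,00000-
  m1: 00000- ←essential
  m11: 001-11 ←essential
  m15: 001-11 ←essential
  m16: 0-0000 ←essential
  m25: 011001 ←essential
  m37: 1-0101,10-101
  m45: 10-101 ←essential
  m51: 110-11 ←essential
  m55: 110-11,1101-1
Essential: 0-0000, 00000-, 001-11, 011001, 10-101, 110-11

6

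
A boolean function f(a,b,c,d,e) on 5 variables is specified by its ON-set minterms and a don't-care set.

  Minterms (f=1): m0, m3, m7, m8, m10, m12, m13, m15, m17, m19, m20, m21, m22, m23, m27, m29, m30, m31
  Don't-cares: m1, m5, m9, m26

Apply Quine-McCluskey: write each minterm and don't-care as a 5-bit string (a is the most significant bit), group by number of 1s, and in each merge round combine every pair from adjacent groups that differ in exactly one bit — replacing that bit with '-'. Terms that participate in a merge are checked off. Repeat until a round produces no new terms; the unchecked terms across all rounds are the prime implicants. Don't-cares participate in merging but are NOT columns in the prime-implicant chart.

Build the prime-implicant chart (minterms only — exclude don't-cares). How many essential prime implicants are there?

5

Round 0: 00000✓ 00001✓ 00011✓ 00101✓ 00111✓ 01000✓ 01001✓ 01010✓ 01100✓ 01101✓ 01111✓ 10001✓ 10011✓ 10100✓ 10101✓ 10110✓ 10111✓ 11010✓ 11011✓ 11101✓ 11110✓ 11111✓
Round 1: -0001✓ -0011✓ -0101✓ -0111✓ -1010 -1101✓ -1111✓ 0-000✓ 0-001✓ 0-101✓ 0-111✓ 00-01✓ 00-11✓ 000-1✓ 0000-✓ 001-1✓ 01-00✓ 01-01✓ 010-0 0100-✓ 011-1✓ 0110-✓ 1-011✓ 1-101✓ 1-110✓ 1-111✓ 10-01✓ 10-11✓ 100-1✓ 101-0✓ 101-1✓ 1010-✓ 1011-✓ 11-10✓ 11-11✓ 1101-✓ 111-1✓ 1111-✓
Round 2: --101✓ --111✓ -0-01✓ -0-11✓ -00-1✓ -01-1✓ -11-1✓ 0--01 0-00- 0-1-1✓ 00--1✓ 01-0- 1--11 1-1-1✓ 1-11- 10--1✓ 101-- 11-1-
Round 3: --1-1 -0--1
PIs = {--1-1, -0--1, -1010, 0--01, 0-00-, 01-0-, 010-0, 1--11, 1-11-, 101--, 11-1-}
Coverage chart:
  m0: 0-00- ←essential
  m3: -0--1 ←essential
  m7: --1-1,-0--1
  m8: 0-00-,01-0-,010-0
  m10: -1010,010-0
  m12: 01-0- ←essential
  m13: --1-1,0--01,01-0-
  m15: --1-1 ←essential
  m17: -0--1 ←essential
  m19: -0--1,1--11
  m20: 101-- ←essential
  m21: --1-1,-0--1,101--
  m22: 1-11-,101--
  m23: --1-1,-0--1,1--11,1-11-,101--
  m27: 1--11,11-1-
  m29: --1-1 ←essential
  m30: 1-11-,11-1-
  m31: --1-1,1--11,1-11-,11-1-
Essential: --1-1, -0--1, 0-00-, 01-0-, 101--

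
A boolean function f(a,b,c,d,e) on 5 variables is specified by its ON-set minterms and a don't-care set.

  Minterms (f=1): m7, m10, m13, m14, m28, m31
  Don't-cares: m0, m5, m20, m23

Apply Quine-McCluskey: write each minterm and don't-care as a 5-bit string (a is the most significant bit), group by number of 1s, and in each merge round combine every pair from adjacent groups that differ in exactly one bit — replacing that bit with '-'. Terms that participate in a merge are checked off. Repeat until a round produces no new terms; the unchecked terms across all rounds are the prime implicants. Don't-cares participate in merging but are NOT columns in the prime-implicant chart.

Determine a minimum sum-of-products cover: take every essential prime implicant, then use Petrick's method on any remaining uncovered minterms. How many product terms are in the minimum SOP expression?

5

[col 0] 00000, 00101*, 00111*, 01010*, 01101*, 01110*, 10100*, 10111*, 11100*, 11111*
[col 1] -0111, 0-101, 001-1, 01-10, 1-100, 1-111
Prime implicants: -0111, 0-101, 00000, 001-1, 01-10, 1-100, 1-111
PI chart (minterm → PIs covering it):
  7 | -0111,001-1
  10 | 01-10  (sole → essential)
  13 | 0-101  (sole → essential)
  14 | 01-10  (sole → essential)
  28 | 1-100  (sole → essential)
  31 | 1-111  (sole → essential)
Essential prime implicants: 0-101, 01-10, 1-100, 1-111
Petrick residual → -0111
Minimum SOP uses 5 PIs: b'cde + a'cd'e + a'bde' + acd'e' + acde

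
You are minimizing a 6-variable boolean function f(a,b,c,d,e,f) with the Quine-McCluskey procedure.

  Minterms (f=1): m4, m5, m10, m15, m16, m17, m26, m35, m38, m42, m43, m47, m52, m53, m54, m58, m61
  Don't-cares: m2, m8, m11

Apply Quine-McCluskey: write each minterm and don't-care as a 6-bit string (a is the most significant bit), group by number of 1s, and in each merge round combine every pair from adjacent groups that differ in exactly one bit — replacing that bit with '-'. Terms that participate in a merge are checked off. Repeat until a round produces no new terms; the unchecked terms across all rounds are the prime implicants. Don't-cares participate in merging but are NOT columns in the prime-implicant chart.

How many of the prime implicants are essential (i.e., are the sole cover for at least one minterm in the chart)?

7

[col 0] 000010*, 000100*, 000101*, 001000*, 001010*, 001011*, 001111*, 010000*, 010001*, 011010*, 100011*, 100110*, 101010*, 101011*, 101111*, 110100*, 110101*, 110110*, 111010*, 111101*
[col 1] -01010*, -01011*, -01111*, -11010*, 0-1010*, 00-010, 00010-, 001-11*, 0010-0, 00101-*, 01000-, 1-0110, 1-1010*, 10-011, 101-11*, 10101-*, 11-101, 1101-0, 11010-
[col 2] --1010, -01-11, -0101-
Prime implicants: --1010, -01-11, -0101-, 00-010, 00010-, 0010-0, 01000-, 1-0110, 10-011, 11-101, 1101-0, 11010-
PI chart (minterm → PIs covering it):
  4 | 00010-  (sole → essential)
  5 | 00010-  (sole → essential)
  10 | --1010,-0101-,00-010,0010-0
  15 | -01-11  (sole → essential)
  16 | 01000-  (sole → essential)
  17 | 01000-  (sole → essential)
  26 | --1010  (sole → essential)
  35 | 10-011  (sole → essential)
  38 | 1-0110  (sole → essential)
  42 | --1010,-0101-
  43 | -01-11,-0101-,10-011
  47 | -01-11  (sole → essential)
  52 | 1101-0,11010-
  53 | 11-101,11010-
  54 | 1-0110,1101-0
  58 | --1010  (sole → essential)
  61 | 11-101  (sole → essential)
Essential prime implicants: --1010, -01-11, 00010-, 01000-, 1-0110, 10-011, 11-101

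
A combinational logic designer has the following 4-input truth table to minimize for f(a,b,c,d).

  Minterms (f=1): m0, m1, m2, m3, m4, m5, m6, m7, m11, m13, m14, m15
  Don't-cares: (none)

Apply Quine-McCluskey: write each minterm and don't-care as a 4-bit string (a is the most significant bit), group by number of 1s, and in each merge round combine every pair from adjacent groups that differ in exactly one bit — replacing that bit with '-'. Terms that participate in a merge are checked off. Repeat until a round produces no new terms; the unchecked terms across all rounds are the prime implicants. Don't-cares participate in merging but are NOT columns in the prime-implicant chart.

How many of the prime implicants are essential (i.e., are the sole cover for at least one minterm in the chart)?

4

Round 0: 0000✓ 0001✓ 0010✓ 0011✓ 0100✓ 0101✓ 0110✓ 0111✓ 1011✓ 1101✓ 1110✓ 1111✓
Round 1: -011✓ -101✓ -110✓ -111✓ 0-00✓ 0-01✓ 0-10✓ 0-11✓ 00-0✓ 00-1✓ 000-✓ 001-✓ 01-0✓ 01-1✓ 010-✓ 011-✓ 1-11✓ 11-1✓ 111-✓
Round 2: --11 -1-1 -11- 0--0✓ 0--1✓ 0-0-✓ 0-1-✓ 00--✓ 01--✓
Round 3: 0---
PIs = {--11, -1-1, -11-, 0---}
Coverage chart:
  m0: 0--- ←essential
  m1: 0--- ←essential
  m2: 0--- ←essential
  m3: --11,0---
  m4: 0--- ←essential
  m5: -1-1,0---
  m6: -11-,0---
  m7: --11,-1-1,-11-,0---
  m11: --11 ←essential
  m13: -1-1 ←essential
  m14: -11- ←essential
  m15: --11,-1-1,-11-
Essential: --11, -1-1, -11-, 0---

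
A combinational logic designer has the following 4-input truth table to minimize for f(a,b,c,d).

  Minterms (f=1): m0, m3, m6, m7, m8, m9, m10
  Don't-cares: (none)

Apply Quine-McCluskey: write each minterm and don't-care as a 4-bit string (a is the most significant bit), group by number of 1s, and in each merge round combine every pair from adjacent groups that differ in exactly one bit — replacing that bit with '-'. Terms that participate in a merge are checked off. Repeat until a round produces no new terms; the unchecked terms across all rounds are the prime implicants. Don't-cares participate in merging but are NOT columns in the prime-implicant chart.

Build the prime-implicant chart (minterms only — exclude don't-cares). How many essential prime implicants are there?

Round 0: 0000✓ 0011✓ 0110✓ 0111✓ 1000✓ 1001✓ 1010✓
Round 1: -000 0-11 011- 10-0 100-
PIs = {-000, 0-11, 011-, 10-0, 100-}
Coverage chart:
  m0: -000 ←essential
  m3: 0-11 ←essential
  m6: 011- ←essential
  m7: 0-11,011-
  m8: -000,10-0,100-
  m9: 100- ←essential
  m10: 10-0 ←essential
Essential: -000, 0-11, 011-, 10-0, 100-

5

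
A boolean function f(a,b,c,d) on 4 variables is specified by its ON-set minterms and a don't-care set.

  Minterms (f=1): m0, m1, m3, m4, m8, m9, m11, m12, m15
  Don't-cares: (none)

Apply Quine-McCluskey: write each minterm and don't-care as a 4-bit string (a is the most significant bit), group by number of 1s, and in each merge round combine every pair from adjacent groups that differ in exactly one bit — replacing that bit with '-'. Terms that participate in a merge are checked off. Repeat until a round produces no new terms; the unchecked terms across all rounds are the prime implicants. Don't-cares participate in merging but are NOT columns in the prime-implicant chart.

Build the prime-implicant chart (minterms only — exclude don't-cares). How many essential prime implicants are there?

size-2^0 implicants → 0000(✓)  0001(✓)  0011(✓)  0100(✓)  1000(✓)  1001(✓)  1011(✓)  1100(✓)  1111(✓)
size-2^1 implicants → -000(✓)  -001(✓)  -011(✓)  -100(✓)  0-00(✓)  00-1(✓)  000-(✓)  1-00(✓)  1-11  10-1(✓)  100-(✓)
size-2^2 implicants → --00  -0-1  -00-
Unchecked terms (primes): --00, -0-1, -00-, 1-11
Minterm coverage:
  m0 ⊆ --00,-00-
  m1 ⊆ -0-1,-00-
  m3 ⊆ -0-1 [E]
  m4 ⊆ --00 [E]
  m8 ⊆ --00,-00-
  m9 ⊆ -0-1,-00-
  m11 ⊆ -0-1,1-11
  m12 ⊆ --00 [E]
  m15 ⊆ 1-11 [E]
E = {--00, -0-1, 1-11}

3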